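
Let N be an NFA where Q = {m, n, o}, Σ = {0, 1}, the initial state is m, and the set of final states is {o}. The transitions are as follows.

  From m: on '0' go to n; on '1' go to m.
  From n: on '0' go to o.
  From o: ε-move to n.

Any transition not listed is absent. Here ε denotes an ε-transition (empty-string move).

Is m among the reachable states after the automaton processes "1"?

Start in {m}.
Read '1': {m} → {m}.
State m is in {m}.

Yes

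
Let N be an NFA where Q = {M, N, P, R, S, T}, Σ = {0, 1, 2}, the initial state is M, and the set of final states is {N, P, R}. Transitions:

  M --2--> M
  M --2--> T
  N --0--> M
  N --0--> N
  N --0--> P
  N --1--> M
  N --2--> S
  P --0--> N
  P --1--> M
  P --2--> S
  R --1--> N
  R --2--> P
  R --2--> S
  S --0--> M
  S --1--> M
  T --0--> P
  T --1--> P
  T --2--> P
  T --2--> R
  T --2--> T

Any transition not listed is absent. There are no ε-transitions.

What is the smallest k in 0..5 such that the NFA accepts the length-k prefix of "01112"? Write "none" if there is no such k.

Start in {M}.
Read '0': M→∅; now ∅.
The set is empty and remains empty for the remaining 4 symbols.
No reachable set along the way intersects F.

none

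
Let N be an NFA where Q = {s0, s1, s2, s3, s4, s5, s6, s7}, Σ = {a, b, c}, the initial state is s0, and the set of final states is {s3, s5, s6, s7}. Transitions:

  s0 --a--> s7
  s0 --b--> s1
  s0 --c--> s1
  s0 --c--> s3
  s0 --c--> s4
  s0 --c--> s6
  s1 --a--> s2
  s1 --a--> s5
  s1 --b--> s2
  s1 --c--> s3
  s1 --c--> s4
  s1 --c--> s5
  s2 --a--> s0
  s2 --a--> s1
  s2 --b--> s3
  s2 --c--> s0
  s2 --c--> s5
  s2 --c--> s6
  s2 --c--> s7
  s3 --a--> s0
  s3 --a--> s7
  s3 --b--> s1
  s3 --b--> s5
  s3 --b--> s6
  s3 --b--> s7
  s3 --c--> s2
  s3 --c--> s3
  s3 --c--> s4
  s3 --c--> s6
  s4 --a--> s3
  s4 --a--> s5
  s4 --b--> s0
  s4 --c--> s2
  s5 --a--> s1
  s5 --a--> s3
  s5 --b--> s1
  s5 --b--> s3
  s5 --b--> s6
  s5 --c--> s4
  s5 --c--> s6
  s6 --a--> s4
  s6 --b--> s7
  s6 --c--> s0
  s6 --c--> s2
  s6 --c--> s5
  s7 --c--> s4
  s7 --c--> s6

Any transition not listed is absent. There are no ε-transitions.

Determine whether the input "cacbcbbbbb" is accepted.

Yes

Start in {s0}.
Read 'c': s0→{s1, s3, s4, s6}; now {s1, s3, s4, s6}.
Read 'a': s1→{s2, s5}, s3→{s0, s7}, s4→{s3, s5}, s6→{s4}; now {s0, s2, s3, s4, s5, s7}.
Read 'c': s0→{s1, s3, s4, s6}, s2→{s0, s5, s6, s7}, s3→{s2, s3, s4, s6}, s4→{s2}, s5→{s4, s6}, s7→{s4, s6}; now {s0, s1, s2, s3, s4, s5, s6, s7}.
Read 'b': s0→{s1}, s1→{s2}, s2→{s3}, s3→{s1, s5, s6, s7}, s4→{s0}, s5→{s1, s3, s6}, s6→{s7}, s7→∅; now {s0, s1, s2, s3, s5, s6, s7}.
Read 'c': s0→{s1, s3, s4, s6}, s1→{s3, s4, s5}, s2→{s0, s5, s6, s7}, s3→{s2, s3, s4, s6}, s5→{s4, s6}, s6→{s0, s2, s5}, s7→{s4, s6}; now {s0, s1, s2, s3, s4, s5, s6, s7}.
Read 'b': s0→{s1}, s1→{s2}, s2→{s3}, s3→{s1, s5, s6, s7}, s4→{s0}, s5→{s1, s3, s6}, s6→{s7}, s7→∅; now {s0, s1, s2, s3, s5, s6, s7}.
Read 'b': s0→{s1}, s1→{s2}, s2→{s3}, s3→{s1, s5, s6, s7}, s5→{s1, s3, s6}, s6→{s7}, s7→∅; now {s1, s2, s3, s5, s6, s7}.
Read 'b': s1→{s2}, s2→{s3}, s3→{s1, s5, s6, s7}, s5→{s1, s3, s6}, s6→{s7}, s7→∅; now {s1, s2, s3, s5, s6, s7}.
Read 'b': s1→{s2}, s2→{s3}, s3→{s1, s5, s6, s7}, s5→{s1, s3, s6}, s6→{s7}, s7→∅; now {s1, s2, s3, s5, s6, s7}.
Read 'b': s1→{s2}, s2→{s3}, s3→{s1, s5, s6, s7}, s5→{s1, s3, s6}, s6→{s7}, s7→∅; now {s1, s2, s3, s5, s6, s7}.
The final set {s1, s2, s3, s5, s6, s7} contains the accepting states s3, s5, s6, s7.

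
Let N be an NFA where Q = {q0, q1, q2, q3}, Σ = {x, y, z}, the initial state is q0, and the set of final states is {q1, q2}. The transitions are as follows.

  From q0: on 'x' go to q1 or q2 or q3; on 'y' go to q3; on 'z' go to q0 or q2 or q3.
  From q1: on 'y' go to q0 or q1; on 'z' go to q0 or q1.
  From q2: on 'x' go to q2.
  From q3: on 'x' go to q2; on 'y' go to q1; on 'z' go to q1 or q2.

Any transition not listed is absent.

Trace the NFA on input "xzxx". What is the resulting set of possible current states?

{q2}

Start in {q0}.
Read 'x': q0→{q1, q2, q3}; now {q1, q2, q3}.
Read 'z': q1→{q0, q1}, q2→∅, q3→{q1, q2}; now {q0, q1, q2}.
Read 'x': q0→{q1, q2, q3}, q1→∅, q2→{q2}; now {q1, q2, q3}.
Read 'x': q1→∅, q2→{q2}, q3→{q2}; now {q2}.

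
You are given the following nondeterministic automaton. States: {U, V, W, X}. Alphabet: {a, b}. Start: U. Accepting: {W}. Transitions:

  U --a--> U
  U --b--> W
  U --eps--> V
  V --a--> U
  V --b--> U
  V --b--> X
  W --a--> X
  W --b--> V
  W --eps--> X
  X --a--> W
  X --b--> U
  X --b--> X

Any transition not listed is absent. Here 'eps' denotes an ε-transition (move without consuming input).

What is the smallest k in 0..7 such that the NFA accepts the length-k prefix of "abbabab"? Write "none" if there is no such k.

2

Start: ε-closure({U}) = {U, V}.
Read 'a': U→{U}, V→{U}; union {U}; ε-closure = {U, V}.
Read 'b': U→{W}, V→{U, X}; union {U, W, X}; ε-closure = {U, V, W, X}.
None of the earlier sets intersect F, but {U, V, W, X} does.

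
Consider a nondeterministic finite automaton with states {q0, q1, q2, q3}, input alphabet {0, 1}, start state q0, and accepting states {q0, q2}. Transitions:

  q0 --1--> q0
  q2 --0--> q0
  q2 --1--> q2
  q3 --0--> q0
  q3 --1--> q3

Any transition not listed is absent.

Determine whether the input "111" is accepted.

Start in {q0}.
Read '1': q0→{q0}; now {q0}.
Read '1': q0→{q0}; now {q0}.
Read '1': q0→{q0}; now {q0}.
The final set {q0} contains the accepting state q0.

Yes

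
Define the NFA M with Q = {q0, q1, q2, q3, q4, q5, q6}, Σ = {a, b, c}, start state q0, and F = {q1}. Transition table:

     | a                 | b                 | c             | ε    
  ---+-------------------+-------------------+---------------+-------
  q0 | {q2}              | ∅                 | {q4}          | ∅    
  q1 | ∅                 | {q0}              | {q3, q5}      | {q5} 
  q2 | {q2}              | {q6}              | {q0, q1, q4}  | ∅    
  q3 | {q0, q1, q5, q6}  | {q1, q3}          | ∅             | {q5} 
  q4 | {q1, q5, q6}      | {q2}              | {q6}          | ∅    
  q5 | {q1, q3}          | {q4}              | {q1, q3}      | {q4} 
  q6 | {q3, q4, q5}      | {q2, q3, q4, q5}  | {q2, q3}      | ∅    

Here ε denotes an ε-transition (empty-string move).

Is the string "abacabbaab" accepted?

Yes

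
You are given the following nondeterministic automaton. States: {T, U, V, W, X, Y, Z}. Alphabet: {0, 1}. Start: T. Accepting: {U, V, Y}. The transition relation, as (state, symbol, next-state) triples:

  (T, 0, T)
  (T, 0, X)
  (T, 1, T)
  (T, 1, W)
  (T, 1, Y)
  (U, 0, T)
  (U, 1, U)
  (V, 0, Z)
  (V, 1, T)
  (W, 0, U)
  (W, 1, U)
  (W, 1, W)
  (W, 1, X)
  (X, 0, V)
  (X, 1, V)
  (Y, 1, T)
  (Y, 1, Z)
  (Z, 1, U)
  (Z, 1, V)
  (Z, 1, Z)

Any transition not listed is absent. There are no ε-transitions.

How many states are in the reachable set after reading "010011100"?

4

Start in {T}.
Read '0': T→{T, X}; now {T, X}.
Read '1': T→{T, W, Y}, X→{V}; now {T, V, W, Y}.
Read '0': T→{T, X}, V→{Z}, W→{U}, Y→∅; now {T, U, X, Z}.
Read '0': T→{T, X}, U→{T}, X→{V}, Z→∅; now {T, V, X}.
Read '1': T→{T, W, Y}, V→{T}, X→{V}; now {T, V, W, Y}.
Read '1': T→{T, W, Y}, V→{T}, W→{U, W, X}, Y→{T, Z}; now {T, U, W, X, Y, Z}.
Read '1': T→{T, W, Y}, U→{U}, W→{U, W, X}, X→{V}, Y→{T, Z}, Z→{U, V, Z}; now {T, U, V, W, X, Y, Z}.
Read '0': T→{T, X}, U→{T}, V→{Z}, W→{U}, X→{V}, Y→∅, Z→∅; now {T, U, V, X, Z}.
Read '0': T→{T, X}, U→{T}, V→{Z}, X→{V}, Z→∅; now {T, V, X, Z}.
That set has 4 states.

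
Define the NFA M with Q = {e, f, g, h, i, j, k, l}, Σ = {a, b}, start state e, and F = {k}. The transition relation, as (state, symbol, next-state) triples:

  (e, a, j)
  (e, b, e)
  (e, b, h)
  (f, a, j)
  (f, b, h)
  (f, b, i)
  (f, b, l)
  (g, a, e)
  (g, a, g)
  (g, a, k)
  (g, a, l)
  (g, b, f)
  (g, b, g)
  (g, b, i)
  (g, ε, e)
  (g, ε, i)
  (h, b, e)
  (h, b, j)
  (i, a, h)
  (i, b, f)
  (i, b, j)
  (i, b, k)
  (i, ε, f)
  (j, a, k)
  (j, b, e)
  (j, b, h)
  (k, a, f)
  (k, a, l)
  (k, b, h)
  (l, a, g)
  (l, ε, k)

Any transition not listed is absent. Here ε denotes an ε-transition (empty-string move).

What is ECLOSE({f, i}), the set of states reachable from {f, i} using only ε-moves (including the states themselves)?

{f, i}

Begin with {f, i}.
No ε-moves leave this set, so the closure equals the set itself.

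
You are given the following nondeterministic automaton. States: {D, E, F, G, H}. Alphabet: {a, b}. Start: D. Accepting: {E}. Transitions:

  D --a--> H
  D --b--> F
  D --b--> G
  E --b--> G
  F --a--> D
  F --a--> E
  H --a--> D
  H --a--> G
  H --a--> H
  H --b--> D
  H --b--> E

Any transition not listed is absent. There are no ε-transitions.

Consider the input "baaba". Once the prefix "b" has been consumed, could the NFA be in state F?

Start in {D}.
Read 'b': D→{F, G}; now {F, G}.
State F is in {F, G}.

Yes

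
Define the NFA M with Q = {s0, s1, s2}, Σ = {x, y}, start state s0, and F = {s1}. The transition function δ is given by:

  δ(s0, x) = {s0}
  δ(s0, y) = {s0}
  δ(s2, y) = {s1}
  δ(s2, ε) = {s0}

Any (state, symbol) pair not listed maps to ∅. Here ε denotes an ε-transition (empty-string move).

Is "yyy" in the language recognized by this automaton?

No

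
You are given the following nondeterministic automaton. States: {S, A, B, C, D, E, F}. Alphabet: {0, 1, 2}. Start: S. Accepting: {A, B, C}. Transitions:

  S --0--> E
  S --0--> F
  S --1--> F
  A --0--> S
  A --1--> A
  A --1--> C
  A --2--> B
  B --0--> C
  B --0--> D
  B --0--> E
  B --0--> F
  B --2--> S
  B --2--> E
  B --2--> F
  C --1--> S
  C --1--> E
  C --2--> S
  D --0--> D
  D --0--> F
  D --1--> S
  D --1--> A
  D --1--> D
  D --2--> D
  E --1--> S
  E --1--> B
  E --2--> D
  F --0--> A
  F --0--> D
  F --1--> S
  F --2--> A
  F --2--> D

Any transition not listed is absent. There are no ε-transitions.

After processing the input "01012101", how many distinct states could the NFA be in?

7

Start in {S}.
Read '0': S→{E, F}; now {E, F}.
Read '1': E→{S, B}, F→{S}; now {S, B}.
Read '0': S→{E, F}, B→{C, D, E, F}; now {C, D, E, F}.
Read '1': C→{S, E}, D→{S, A, D}, E→{S, B}, F→{S}; now {S, A, B, D, E}.
Read '2': S→∅, A→{B}, B→{S, E, F}, D→{D}, E→{D}; now {S, B, D, E, F}.
Read '1': S→{F}, B→∅, D→{S, A, D}, E→{S, B}, F→{S}; now {S, A, B, D, F}.
Read '0': S→{E, F}, A→{S}, B→{C, D, E, F}, D→{D, F}, F→{A, D}; now {S, A, C, D, E, F}.
Read '1': S→{F}, A→{A, C}, C→{S, E}, D→{S, A, D}, E→{S, B}, F→{S}; now {S, A, B, C, D, E, F}.
That set has 7 states.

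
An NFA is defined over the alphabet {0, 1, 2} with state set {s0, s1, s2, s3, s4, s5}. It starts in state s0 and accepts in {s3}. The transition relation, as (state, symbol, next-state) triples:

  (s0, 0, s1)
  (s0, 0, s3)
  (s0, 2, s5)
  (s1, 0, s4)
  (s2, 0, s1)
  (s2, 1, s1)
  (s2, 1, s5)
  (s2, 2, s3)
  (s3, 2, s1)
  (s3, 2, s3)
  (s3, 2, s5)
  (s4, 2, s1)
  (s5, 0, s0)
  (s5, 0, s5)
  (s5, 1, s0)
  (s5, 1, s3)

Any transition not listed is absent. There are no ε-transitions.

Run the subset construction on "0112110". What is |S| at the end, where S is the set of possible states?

0

Start in {s0}.
Read '0': s0→{s1, s3}; now {s1, s3}.
Read '1': s1→∅, s3→∅; now ∅.
The set is empty and remains empty for the remaining 5 symbols.
That set has 0 states.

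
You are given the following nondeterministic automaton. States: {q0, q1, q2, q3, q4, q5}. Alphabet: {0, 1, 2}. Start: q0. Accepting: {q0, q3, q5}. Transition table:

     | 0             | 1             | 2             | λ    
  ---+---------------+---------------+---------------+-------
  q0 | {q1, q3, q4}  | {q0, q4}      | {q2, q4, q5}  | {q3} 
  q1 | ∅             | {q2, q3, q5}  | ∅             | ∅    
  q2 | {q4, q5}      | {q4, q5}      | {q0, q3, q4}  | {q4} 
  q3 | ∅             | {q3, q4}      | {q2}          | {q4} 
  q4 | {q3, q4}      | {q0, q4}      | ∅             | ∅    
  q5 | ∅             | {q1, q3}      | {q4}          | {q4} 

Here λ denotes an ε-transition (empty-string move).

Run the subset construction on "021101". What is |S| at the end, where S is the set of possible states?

5

Start: ε-closure({q0}) = {q0, q3, q4}.
Read '0': {q0, q3, q4} → {q1, q3, q4}.
Read '2': {q1, q3, q4} → {q2, q4}.
Read '1': {q2, q4} → {q0, q3, q4, q5}.
Read '1': {q0, q3, q4, q5} → {q0, q1, q3, q4}.
Read '0': {q0, q1, q3, q4} → {q1, q3, q4}.
Read '1': {q1, q3, q4} → {q0, q2, q3, q4, q5}.
That set has 5 states.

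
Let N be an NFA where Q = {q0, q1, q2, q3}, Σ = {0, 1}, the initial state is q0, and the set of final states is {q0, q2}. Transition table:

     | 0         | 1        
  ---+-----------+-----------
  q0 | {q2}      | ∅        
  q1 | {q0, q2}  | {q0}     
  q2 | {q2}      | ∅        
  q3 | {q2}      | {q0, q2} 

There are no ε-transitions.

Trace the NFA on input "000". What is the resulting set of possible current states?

Start in {q0}.
Read '0': q0→{q2}; now {q2}.
Read '0': q2→{q2}; now {q2}.
Read '0': q2→{q2}; now {q2}.

{q2}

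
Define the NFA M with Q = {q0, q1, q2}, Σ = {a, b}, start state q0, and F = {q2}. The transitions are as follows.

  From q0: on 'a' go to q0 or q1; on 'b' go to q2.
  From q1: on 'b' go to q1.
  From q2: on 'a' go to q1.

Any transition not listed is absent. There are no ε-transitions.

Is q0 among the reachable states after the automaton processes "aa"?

Yes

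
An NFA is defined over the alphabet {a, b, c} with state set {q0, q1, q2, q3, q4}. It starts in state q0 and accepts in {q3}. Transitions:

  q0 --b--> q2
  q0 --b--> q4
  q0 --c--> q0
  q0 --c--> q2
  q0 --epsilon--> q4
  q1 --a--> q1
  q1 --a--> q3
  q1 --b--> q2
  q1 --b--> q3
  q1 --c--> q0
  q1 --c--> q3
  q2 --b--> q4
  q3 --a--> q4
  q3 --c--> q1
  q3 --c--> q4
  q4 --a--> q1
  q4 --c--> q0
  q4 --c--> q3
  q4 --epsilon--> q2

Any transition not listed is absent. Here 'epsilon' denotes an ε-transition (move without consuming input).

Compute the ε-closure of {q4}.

Begin with {q4}.
ε-move q4 → q2; add q2.

{q2, q4}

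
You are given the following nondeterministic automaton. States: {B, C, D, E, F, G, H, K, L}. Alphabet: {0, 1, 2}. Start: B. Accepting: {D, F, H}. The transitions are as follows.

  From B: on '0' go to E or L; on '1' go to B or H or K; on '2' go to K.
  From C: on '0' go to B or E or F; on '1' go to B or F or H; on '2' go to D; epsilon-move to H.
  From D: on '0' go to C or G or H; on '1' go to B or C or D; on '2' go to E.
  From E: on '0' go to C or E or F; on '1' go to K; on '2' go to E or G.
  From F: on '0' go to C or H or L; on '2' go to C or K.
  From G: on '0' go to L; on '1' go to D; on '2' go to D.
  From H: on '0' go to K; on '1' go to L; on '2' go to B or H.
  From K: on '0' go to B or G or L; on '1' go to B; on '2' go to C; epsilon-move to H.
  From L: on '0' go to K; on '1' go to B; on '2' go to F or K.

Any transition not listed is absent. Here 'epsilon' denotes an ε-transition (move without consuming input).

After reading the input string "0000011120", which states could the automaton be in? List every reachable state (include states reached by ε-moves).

Start in {B}.
Read '0': {B} → {E, L}.
Read '0': {E, L} → {C, E, F, H, K}.
Read '0': {C, E, F, H, K} → {B, C, E, F, G, H, K, L}.
Read '0': {B, C, E, F, G, H, K, L} → {B, C, E, F, G, H, K, L}.
Read '0': {B, C, E, F, G, H, K, L} → {B, C, E, F, G, H, K, L}.
Read '1': {B, C, E, F, G, H, K, L} → {B, D, F, H, K, L}.
Read '1': {B, D, F, H, K, L} → {B, C, D, H, K, L}.
Read '1': {B, C, D, H, K, L} → {B, C, D, F, H, K, L}.
Read '2': {B, C, D, F, H, K, L} → {B, C, D, E, F, H, K}.
Read '0': {B, C, D, E, F, H, K} → {B, C, E, F, G, H, K, L}.

{B, C, E, F, G, H, K, L}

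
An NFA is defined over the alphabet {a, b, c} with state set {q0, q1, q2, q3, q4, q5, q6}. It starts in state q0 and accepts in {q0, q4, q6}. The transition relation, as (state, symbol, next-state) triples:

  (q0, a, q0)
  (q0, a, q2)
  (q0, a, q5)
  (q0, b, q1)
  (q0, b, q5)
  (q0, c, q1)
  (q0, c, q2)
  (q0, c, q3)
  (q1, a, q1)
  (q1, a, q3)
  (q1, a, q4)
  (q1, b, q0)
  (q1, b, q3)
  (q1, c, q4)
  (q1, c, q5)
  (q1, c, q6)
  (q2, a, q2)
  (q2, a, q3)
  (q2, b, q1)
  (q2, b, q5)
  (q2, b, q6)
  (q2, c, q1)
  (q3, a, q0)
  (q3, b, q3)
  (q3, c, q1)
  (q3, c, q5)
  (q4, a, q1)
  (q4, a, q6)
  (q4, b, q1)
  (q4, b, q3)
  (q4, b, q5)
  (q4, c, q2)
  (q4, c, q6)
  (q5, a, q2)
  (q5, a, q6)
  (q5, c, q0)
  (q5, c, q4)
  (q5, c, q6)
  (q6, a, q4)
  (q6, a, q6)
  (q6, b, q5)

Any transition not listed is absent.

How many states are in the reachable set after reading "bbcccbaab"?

Start in {q0}.
Read 'b': q0→{q1, q5}; now {q1, q5}.
Read 'b': q1→{q0, q3}, q5→∅; now {q0, q3}.
Read 'c': q0→{q1, q2, q3}, q3→{q1, q5}; now {q1, q2, q3, q5}.
Read 'c': q1→{q4, q5, q6}, q2→{q1}, q3→{q1, q5}, q5→{q0, q4, q6}; now {q0, q1, q4, q5, q6}.
Read 'c': q0→{q1, q2, q3}, q1→{q4, q5, q6}, q4→{q2, q6}, q5→{q0, q4, q6}, q6→∅; now {q0, q1, q2, q3, q4, q5, q6}.
Read 'b': q0→{q1, q5}, q1→{q0, q3}, q2→{q1, q5, q6}, q3→{q3}, q4→{q1, q3, q5}, q5→∅, q6→{q5}; now {q0, q1, q3, q5, q6}.
Read 'a': q0→{q0, q2, q5}, q1→{q1, q3, q4}, q3→{q0}, q5→{q2, q6}, q6→{q4, q6}; now {q0, q1, q2, q3, q4, q5, q6}.
Read 'a': q0→{q0, q2, q5}, q1→{q1, q3, q4}, q2→{q2, q3}, q3→{q0}, q4→{q1, q6}, q5→{q2, q6}, q6→{q4, q6}; now {q0, q1, q2, q3, q4, q5, q6}.
Read 'b': q0→{q1, q5}, q1→{q0, q3}, q2→{q1, q5, q6}, q3→{q3}, q4→{q1, q3, q5}, q5→∅, q6→{q5}; now {q0, q1, q3, q5, q6}.
That set has 5 states.

5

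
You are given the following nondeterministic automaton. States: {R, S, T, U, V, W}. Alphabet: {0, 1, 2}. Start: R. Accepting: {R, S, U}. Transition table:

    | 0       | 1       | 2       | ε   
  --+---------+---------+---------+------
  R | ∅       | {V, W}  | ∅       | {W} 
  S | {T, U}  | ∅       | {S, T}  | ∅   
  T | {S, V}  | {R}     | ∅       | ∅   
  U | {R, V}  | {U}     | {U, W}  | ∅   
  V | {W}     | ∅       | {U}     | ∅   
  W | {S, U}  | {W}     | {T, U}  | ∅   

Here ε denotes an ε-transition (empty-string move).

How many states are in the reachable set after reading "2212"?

3

Start: ε-closure({R}) = {R, W}.
Read '2': {R, W} → {T, U}.
Read '2': {T, U} → {U, W}.
Read '1': {U, W} → {U, W}.
Read '2': {U, W} → {T, U, W}.
That set has 3 states.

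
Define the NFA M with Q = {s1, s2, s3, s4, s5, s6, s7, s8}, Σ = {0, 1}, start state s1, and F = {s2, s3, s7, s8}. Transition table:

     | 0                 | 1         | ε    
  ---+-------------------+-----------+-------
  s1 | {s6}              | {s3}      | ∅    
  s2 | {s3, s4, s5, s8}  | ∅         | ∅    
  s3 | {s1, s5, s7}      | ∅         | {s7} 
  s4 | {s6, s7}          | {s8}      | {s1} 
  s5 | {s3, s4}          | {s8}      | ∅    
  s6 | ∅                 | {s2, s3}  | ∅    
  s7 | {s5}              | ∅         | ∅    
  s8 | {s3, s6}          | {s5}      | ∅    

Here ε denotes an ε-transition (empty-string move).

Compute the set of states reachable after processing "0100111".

{s8}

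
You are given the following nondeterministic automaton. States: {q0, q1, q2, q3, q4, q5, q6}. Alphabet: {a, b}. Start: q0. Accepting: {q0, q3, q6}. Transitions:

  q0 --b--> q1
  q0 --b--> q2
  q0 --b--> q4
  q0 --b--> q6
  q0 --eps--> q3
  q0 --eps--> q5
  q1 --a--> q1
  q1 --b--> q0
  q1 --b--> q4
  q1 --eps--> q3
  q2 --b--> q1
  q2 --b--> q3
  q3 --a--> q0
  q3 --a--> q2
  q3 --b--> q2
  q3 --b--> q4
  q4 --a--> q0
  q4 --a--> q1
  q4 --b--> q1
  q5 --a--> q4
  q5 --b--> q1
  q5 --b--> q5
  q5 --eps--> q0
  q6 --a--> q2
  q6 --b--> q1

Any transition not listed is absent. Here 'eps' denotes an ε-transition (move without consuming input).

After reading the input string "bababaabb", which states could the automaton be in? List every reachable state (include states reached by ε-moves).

Start: ε-closure({q0}) = {q0, q3, q5}.
Read 'b': q0→{q1, q2, q4, q6}, q3→{q2, q4}, q5→{q1, q5}; union {q1, q2, q4, q5, q6}; ε-closure = {q0, q1, q2, q3, q4, q5, q6}.
Read 'a': q0→∅, q1→{q1}, q2→∅, q3→{q0, q2}, q4→{q0, q1}, q5→{q4}, q6→{q2}; union {q0, q1, q2, q4}; ε-closure = {q0, q1, q2, q3, q4, q5}.
Read 'b': q0→{q1, q2, q4, q6}, q1→{q0, q4}, q2→{q1, q3}, q3→{q2, q4}, q4→{q1}, q5→{q1, q5}; now {q0, q1, q2, q3, q4, q5, q6}.
Read 'a': q0→∅, q1→{q1}, q2→∅, q3→{q0, q2}, q4→{q0, q1}, q5→{q4}, q6→{q2}; union {q0, q1, q2, q4}; ε-closure = {q0, q1, q2, q3, q4, q5}.
Read 'b': q0→{q1, q2, q4, q6}, q1→{q0, q4}, q2→{q1, q3}, q3→{q2, q4}, q4→{q1}, q5→{q1, q5}; now {q0, q1, q2, q3, q4, q5, q6}.
Read 'a': q0→∅, q1→{q1}, q2→∅, q3→{q0, q2}, q4→{q0, q1}, q5→{q4}, q6→{q2}; union {q0, q1, q2, q4}; ε-closure = {q0, q1, q2, q3, q4, q5}.
Read 'a': q0→∅, q1→{q1}, q2→∅, q3→{q0, q2}, q4→{q0, q1}, q5→{q4}; union {q0, q1, q2, q4}; ε-closure = {q0, q1, q2, q3, q4, q5}.
Read 'b': q0→{q1, q2, q4, q6}, q1→{q0, q4}, q2→{q1, q3}, q3→{q2, q4}, q4→{q1}, q5→{q1, q5}; now {q0, q1, q2, q3, q4, q5, q6}.
Read 'b': q0→{q1, q2, q4, q6}, q1→{q0, q4}, q2→{q1, q3}, q3→{q2, q4}, q4→{q1}, q5→{q1, q5}, q6→{q1}; now {q0, q1, q2, q3, q4, q5, q6}.

{q0, q1, q2, q3, q4, q5, q6}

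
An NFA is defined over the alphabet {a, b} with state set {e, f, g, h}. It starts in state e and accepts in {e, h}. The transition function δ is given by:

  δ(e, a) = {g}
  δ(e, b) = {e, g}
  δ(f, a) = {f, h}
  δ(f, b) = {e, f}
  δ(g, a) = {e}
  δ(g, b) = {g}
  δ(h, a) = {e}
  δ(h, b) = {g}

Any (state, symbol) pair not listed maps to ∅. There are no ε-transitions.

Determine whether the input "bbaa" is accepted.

Start in {e}.
Read 'b': e→{e, g}; now {e, g}.
Read 'b': e→{e, g}, g→{g}; now {e, g}.
Read 'a': e→{g}, g→{e}; now {e, g}.
Read 'a': e→{g}, g→{e}; now {e, g}.
The final set {e, g} contains the accepting state e.

Yes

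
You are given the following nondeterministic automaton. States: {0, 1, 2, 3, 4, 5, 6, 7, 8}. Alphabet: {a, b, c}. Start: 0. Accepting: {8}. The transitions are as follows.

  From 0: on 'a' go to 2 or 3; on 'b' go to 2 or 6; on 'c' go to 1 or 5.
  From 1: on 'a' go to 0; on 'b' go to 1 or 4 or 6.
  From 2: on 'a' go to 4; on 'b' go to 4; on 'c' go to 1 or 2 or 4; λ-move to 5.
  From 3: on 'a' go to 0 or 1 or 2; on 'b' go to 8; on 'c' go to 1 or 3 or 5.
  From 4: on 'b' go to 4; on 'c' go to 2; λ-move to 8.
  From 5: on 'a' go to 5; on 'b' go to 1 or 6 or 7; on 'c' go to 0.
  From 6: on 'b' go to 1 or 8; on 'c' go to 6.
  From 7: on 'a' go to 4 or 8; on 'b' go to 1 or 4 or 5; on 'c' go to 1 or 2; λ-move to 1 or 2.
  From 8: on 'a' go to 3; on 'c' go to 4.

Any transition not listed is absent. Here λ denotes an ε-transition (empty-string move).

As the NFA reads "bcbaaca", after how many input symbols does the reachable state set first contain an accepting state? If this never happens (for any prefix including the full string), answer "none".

2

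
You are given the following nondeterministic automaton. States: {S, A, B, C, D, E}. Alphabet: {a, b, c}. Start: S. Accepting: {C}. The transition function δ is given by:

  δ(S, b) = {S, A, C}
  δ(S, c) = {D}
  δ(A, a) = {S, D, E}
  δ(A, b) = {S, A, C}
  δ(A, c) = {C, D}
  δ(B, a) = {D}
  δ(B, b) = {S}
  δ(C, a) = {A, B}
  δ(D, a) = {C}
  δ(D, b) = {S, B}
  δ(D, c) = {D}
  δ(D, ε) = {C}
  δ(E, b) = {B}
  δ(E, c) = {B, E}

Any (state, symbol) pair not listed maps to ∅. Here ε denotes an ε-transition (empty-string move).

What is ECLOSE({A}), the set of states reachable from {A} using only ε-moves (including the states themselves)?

{A}

Begin with {A}.
No ε-moves leave this set, so the closure equals the set itself.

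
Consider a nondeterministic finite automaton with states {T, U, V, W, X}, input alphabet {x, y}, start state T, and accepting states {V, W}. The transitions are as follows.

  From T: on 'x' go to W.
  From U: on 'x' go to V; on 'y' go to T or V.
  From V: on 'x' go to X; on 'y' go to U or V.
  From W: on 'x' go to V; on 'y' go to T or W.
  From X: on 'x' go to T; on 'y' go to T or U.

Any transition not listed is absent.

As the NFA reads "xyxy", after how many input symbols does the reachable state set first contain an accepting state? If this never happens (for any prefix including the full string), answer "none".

Start in {T}.
Read 'x': T→{W}; now {W}.
None of the earlier sets intersect F, but {W} does.

1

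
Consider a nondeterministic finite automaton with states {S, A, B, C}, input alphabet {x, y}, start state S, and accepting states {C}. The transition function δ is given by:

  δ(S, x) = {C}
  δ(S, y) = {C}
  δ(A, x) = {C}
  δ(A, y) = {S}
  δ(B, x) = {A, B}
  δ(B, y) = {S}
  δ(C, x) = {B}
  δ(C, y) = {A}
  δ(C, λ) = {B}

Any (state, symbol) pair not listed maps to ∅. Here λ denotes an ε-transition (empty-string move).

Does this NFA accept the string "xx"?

No

Start in {S}.
Read 'x': S→{C}; union {C}; ε-closure = {B, C}.
Read 'x': B→{A, B}, C→{B}; now {A, B}.
The final set {A, B} contains no accepting state.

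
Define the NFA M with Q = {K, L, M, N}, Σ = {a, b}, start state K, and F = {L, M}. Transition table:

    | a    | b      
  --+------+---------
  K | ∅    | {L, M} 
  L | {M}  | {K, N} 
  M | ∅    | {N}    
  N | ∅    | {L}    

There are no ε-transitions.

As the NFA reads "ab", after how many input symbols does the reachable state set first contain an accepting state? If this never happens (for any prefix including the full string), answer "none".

none

Start in {K}.
Read 'a': {K} → ∅.
The set is empty and remains empty for the remaining 1 symbol.
No reachable set along the way intersects F.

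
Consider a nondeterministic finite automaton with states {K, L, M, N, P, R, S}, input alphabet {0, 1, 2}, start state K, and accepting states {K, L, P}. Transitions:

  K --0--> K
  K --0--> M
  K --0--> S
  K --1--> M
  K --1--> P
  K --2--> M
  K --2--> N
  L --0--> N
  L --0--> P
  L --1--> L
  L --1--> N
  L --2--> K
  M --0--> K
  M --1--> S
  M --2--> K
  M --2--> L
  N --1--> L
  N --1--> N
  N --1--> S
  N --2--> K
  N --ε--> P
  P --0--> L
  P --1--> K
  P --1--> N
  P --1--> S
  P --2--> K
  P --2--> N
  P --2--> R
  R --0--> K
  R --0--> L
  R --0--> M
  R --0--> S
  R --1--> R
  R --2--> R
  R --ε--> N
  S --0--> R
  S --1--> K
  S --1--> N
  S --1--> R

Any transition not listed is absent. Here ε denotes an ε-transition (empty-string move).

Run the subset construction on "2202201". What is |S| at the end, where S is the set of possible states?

7

Start in {K}.
Read '2': K→{M, N}; union {M, N}; ε-closure = {M, N, P}.
Read '2': M→{K, L}, N→{K}, P→{K, N, R}; union {K, L, N, R}; ε-closure = {K, L, N, P, R}.
Read '0': K→{K, M, S}, L→{N, P}, N→∅, P→{L}, R→{K, L, M, S}; now {K, L, M, N, P, S}.
Read '2': K→{M, N}, L→{K}, M→{K, L}, N→{K}, P→{K, N, R}, S→∅; union {K, L, M, N, R}; ε-closure = {K, L, M, N, P, R}.
Read '2': K→{M, N}, L→{K}, M→{K, L}, N→{K}, P→{K, N, R}, R→{R}; union {K, L, M, N, R}; ε-closure = {K, L, M, N, P, R}.
Read '0': K→{K, M, S}, L→{N, P}, M→{K}, N→∅, P→{L}, R→{K, L, M, S}; now {K, L, M, N, P, S}.
Read '1': K→{M, P}, L→{L, N}, M→{S}, N→{L, N, S}, P→{K, N, S}, S→{K, N, R}; now {K, L, M, N, P, R, S}.
That set has 7 states.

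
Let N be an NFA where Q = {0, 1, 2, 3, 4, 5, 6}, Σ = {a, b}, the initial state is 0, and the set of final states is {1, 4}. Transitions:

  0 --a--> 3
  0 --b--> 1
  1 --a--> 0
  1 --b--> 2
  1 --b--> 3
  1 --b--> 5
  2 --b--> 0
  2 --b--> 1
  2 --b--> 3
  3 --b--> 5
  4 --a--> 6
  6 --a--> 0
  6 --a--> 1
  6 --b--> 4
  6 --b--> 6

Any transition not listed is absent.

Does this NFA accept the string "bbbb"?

Start in {0}.
Read 'b': 0→{1}; now {1}.
Read 'b': 1→{2, 3, 5}; now {2, 3, 5}.
Read 'b': 2→{0, 1, 3}, 3→{5}, 5→∅; now {0, 1, 3, 5}.
Read 'b': 0→{1}, 1→{2, 3, 5}, 3→{5}, 5→∅; now {1, 2, 3, 5}.
The final set {1, 2, 3, 5} contains the accepting state 1.

Yes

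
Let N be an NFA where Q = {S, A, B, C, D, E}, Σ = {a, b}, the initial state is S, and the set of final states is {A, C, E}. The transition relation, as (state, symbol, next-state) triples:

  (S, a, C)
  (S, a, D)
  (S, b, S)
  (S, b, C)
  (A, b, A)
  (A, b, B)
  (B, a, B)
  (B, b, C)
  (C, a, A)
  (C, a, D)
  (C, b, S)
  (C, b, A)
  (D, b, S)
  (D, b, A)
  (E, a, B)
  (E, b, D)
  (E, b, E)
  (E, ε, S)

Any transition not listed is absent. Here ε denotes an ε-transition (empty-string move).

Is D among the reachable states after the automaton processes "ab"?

No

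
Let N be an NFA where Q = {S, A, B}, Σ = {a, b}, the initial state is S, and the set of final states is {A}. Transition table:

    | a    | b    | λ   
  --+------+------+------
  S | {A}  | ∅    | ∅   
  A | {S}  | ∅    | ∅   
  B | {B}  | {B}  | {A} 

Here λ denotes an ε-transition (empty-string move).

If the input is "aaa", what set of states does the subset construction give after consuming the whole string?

Start in {S}.
Read 'a': S→{A}; now {A}.
Read 'a': A→{S}; now {S}.
Read 'a': S→{A}; now {A}.

{A}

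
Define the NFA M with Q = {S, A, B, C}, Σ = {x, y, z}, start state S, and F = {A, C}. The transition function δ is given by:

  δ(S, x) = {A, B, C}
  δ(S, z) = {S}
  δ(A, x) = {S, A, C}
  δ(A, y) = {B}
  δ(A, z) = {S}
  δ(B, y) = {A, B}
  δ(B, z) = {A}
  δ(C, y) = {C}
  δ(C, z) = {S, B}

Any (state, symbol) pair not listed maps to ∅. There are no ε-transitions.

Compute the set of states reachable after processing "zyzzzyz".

Start in {S}.
Read 'z': S→{S}; now {S}.
Read 'y': S→∅; now ∅.
The set is empty and remains empty for the remaining 5 symbols.

∅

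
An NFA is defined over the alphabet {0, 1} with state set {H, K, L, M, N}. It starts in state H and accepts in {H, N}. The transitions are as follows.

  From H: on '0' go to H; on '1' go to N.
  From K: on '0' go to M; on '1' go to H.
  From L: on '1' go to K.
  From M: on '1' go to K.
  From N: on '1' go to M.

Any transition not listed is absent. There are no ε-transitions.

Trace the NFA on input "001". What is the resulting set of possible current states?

{N}

Start in {H}.
Read '0': H→{H}; now {H}.
Read '0': H→{H}; now {H}.
Read '1': H→{N}; now {N}.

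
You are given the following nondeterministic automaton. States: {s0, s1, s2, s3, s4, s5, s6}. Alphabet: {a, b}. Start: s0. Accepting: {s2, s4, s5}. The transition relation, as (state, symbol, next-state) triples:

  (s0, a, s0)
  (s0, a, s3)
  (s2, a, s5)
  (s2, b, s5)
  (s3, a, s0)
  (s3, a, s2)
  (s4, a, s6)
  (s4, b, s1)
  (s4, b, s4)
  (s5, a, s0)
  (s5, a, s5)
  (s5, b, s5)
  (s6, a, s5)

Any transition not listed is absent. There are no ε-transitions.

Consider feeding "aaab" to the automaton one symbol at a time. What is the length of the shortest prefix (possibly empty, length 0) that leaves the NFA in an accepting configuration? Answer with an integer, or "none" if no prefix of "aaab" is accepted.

Start in {s0}.
Read 'a': s0→{s0, s3}; now {s0, s3}.
Read 'a': s0→{s0, s3}, s3→{s0, s2}; now {s0, s2, s3}.
None of the earlier sets intersect F, but {s0, s2, s3} does.

2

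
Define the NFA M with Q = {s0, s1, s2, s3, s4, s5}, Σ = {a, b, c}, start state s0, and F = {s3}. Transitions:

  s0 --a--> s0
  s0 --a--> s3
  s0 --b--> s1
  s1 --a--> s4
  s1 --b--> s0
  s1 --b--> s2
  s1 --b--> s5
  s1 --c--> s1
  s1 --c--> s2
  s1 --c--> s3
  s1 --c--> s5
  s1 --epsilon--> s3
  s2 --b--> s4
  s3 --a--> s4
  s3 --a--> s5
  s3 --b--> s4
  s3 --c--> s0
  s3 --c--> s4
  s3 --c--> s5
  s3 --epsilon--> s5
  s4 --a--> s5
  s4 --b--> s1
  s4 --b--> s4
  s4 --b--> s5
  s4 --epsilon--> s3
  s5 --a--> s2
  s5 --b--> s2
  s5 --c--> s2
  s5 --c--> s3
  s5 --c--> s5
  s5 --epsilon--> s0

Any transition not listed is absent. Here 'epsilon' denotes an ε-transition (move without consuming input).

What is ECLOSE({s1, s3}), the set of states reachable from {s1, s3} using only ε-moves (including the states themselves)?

{s0, s1, s3, s5}

Begin with {s1, s3}.
ε-move s3 → s5; add s5.
ε-move s5 → s0; add s0.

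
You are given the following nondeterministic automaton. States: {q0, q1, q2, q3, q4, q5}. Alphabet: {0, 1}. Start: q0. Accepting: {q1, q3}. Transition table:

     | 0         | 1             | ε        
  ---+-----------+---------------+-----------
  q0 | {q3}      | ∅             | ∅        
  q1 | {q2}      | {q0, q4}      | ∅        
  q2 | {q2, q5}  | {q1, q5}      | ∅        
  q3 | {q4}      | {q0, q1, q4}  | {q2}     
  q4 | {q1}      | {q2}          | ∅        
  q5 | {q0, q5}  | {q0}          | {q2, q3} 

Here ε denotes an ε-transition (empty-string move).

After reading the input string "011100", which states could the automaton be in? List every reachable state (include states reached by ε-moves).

{q0, q1, q2, q3, q4, q5}

Start in {q0}.
Read '0': {q0} → {q2, q3}.
Read '1': {q2, q3} → {q0, q1, q2, q3, q4, q5}.
Read '1': {q0, q1, q2, q3, q4, q5} → {q0, q1, q2, q3, q4, q5}.
Read '1': {q0, q1, q2, q3, q4, q5} → {q0, q1, q2, q3, q4, q5}.
Read '0': {q0, q1, q2, q3, q4, q5} → {q0, q1, q2, q3, q4, q5}.
Read '0': {q0, q1, q2, q3, q4, q5} → {q0, q1, q2, q3, q4, q5}.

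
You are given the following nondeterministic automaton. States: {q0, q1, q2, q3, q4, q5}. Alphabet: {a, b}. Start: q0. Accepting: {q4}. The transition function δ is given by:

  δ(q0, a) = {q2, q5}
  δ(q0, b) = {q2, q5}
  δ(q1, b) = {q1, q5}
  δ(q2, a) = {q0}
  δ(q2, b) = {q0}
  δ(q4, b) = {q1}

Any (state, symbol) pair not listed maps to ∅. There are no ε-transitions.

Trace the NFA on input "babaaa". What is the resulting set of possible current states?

Start in {q0}.
Read 'b': {q0} → {q2, q5}.
Read 'a': {q2, q5} → {q0}.
Read 'b': {q0} → {q2, q5}.
Read 'a': {q2, q5} → {q0}.
Read 'a': {q0} → {q2, q5}.
Read 'a': {q2, q5} → {q0}.

{q0}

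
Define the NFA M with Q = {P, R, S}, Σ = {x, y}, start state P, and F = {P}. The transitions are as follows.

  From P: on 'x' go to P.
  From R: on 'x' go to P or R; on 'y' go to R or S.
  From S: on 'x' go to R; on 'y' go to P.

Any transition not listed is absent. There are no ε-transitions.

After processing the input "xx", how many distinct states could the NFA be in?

Start in {P}.
Read 'x': P→{P}; now {P}.
Read 'x': P→{P}; now {P}.
That set has 1 state.

1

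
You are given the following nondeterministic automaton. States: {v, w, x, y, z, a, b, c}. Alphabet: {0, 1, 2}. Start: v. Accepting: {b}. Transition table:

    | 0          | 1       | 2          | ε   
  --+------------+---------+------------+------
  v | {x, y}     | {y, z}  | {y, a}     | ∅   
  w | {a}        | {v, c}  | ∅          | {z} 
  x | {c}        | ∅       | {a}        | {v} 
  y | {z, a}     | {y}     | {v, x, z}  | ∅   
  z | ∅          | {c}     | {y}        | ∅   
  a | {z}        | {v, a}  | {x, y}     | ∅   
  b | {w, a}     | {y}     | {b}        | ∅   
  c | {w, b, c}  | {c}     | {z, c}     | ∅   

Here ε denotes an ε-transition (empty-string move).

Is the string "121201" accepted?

No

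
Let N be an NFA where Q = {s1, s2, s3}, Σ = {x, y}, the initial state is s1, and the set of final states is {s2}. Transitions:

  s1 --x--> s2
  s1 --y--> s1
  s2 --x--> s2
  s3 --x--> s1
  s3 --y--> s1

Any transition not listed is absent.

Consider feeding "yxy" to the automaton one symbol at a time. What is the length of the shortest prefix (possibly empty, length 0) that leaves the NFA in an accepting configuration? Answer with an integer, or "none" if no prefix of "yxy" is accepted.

Start in {s1}.
Read 'y': {s1} → {s1}.
Read 'x': {s1} → {s2}.
None of the earlier sets intersect F, but {s2} does.

2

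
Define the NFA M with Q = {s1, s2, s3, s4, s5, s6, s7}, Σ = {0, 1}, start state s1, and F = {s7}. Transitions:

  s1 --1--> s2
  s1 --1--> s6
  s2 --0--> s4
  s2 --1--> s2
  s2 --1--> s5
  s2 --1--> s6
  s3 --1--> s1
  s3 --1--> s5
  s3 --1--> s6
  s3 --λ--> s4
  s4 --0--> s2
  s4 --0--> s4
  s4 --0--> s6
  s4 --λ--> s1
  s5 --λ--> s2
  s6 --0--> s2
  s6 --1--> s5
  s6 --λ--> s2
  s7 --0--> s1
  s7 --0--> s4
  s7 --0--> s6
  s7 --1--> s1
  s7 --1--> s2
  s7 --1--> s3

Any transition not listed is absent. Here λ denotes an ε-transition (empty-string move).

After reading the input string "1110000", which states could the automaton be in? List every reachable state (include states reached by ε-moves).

{s1, s2, s4, s6}

Start in {s1}.
Read '1': s1→{s2, s6}; now {s2, s6}.
Read '1': s2→{s2, s5, s6}, s6→{s5}; now {s2, s5, s6}.
Read '1': s2→{s2, s5, s6}, s5→∅, s6→{s5}; now {s2, s5, s6}.
Read '0': s2→{s4}, s5→∅, s6→{s2}; union {s2, s4}; ε-closure = {s1, s2, s4}.
Read '0': s1→∅, s2→{s4}, s4→{s2, s4, s6}; union {s2, s4, s6}; ε-closure = {s1, s2, s4, s6}.
Read '0': s1→∅, s2→{s4}, s4→{s2, s4, s6}, s6→{s2}; union {s2, s4, s6}; ε-closure = {s1, s2, s4, s6}.
Read '0': s1→∅, s2→{s4}, s4→{s2, s4, s6}, s6→{s2}; union {s2, s4, s6}; ε-closure = {s1, s2, s4, s6}.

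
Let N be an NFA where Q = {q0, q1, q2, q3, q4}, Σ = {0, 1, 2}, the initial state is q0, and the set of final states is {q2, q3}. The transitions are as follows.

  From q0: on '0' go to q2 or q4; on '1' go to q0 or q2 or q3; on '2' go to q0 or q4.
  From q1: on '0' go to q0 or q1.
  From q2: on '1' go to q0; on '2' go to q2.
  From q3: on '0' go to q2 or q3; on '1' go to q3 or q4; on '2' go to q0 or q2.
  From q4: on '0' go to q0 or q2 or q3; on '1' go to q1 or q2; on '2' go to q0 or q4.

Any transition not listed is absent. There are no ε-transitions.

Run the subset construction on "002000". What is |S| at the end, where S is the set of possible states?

4

Start in {q0}.
Read '0': {q0} → {q2, q4}.
Read '0': {q2, q4} → {q0, q2, q3}.
Read '2': {q0, q2, q3} → {q0, q2, q4}.
Read '0': {q0, q2, q4} → {q0, q2, q3, q4}.
Read '0': {q0, q2, q3, q4} → {q0, q2, q3, q4}.
Read '0': {q0, q2, q3, q4} → {q0, q2, q3, q4}.
That set has 4 states.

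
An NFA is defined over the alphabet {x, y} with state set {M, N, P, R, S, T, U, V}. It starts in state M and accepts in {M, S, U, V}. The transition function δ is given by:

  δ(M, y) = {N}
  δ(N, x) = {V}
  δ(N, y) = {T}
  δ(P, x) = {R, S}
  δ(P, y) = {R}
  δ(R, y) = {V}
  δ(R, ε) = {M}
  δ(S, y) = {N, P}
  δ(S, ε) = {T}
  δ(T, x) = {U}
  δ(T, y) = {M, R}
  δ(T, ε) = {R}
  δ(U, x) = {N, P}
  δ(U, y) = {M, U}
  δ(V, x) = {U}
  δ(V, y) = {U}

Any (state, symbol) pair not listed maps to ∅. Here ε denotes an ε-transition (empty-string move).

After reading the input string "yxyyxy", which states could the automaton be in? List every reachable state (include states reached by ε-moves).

{M, R, T}

Start in {M}.
Read 'y': M→{N}; now {N}.
Read 'x': N→{V}; now {V}.
Read 'y': V→{U}; now {U}.
Read 'y': U→{M, U}; now {M, U}.
Read 'x': M→∅, U→{N, P}; now {N, P}.
Read 'y': N→{T}, P→{R}; union {R, T}; ε-closure = {M, R, T}.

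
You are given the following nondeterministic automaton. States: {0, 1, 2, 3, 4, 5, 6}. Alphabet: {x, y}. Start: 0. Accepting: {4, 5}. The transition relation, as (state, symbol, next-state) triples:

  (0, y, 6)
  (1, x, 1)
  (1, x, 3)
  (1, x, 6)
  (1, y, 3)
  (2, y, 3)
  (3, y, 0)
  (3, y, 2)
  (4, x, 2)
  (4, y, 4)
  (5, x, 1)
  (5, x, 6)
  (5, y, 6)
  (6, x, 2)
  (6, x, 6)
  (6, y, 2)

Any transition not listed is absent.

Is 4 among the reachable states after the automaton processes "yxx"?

No

Start in {0}.
Read 'y': 0→{6}; now {6}.
Read 'x': 6→{2, 6}; now {2, 6}.
Read 'x': 2→∅, 6→{2, 6}; now {2, 6}.
State 4 is not in {2, 6}.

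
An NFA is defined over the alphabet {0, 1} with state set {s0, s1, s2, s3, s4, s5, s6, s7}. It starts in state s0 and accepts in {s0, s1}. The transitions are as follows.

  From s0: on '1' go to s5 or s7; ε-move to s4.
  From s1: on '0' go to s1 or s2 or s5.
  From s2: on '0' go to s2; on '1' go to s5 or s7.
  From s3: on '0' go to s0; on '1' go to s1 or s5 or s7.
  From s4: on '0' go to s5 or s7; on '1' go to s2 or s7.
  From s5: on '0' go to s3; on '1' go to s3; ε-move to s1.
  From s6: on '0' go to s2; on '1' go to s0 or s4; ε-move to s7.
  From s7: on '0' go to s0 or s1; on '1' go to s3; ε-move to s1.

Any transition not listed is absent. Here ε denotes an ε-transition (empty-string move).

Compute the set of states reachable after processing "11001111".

Start: ε-closure({s0}) = {s0, s4}.
Read '1': s0→{s5, s7}, s4→{s2, s7}; union {s2, s5, s7}; ε-closure = {s1, s2, s5, s7}.
Read '1': s1→∅, s2→{s5, s7}, s5→{s3}, s7→{s3}; union {s3, s5, s7}; ε-closure = {s1, s3, s5, s7}.
Read '0': s1→{s1, s2, s5}, s3→{s0}, s5→{s3}, s7→{s0, s1}; union {s0, s1, s2, s3, s5}; ε-closure = {s0, s1, s2, s3, s4, s5}.
Read '0': s0→∅, s1→{s1, s2, s5}, s2→{s2}, s3→{s0}, s4→{s5, s7}, s5→{s3}; union {s0, s1, s2, s3, s5, s7}; ε-closure = {s0, s1, s2, s3, s4, s5, s7}.
Read '1': s0→{s5, s7}, s1→∅, s2→{s5, s7}, s3→{s1, s5, s7}, s4→{s2, s7}, s5→{s3}, s7→{s3}; now {s1, s2, s3, s5, s7}.
Read '1': s1→∅, s2→{s5, s7}, s3→{s1, s5, s7}, s5→{s3}, s7→{s3}; now {s1, s3, s5, s7}.
Read '1': s1→∅, s3→{s1, s5, s7}, s5→{s3}, s7→{s3}; now {s1, s3, s5, s7}.
Read '1': s1→∅, s3→{s1, s5, s7}, s5→{s3}, s7→{s3}; now {s1, s3, s5, s7}.

{s1, s3, s5, s7}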